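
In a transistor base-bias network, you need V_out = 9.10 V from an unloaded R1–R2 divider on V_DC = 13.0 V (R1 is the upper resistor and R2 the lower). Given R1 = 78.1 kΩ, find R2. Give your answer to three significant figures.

Required fraction k = V_out/V_DC = 0.7000.
Rearranging, R2 = R1·k/(1−k) = 78.1 × 2.333 = 182.2 kΩ.

R2 ≈ 182 kΩ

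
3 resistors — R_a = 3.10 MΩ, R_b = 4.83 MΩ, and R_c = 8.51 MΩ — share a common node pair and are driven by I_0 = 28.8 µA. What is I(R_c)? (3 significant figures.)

Total conductance ΣG = 1/3.10 + 1/4.83 + 1/8.51 = 0.6471 (units of 1/MΩ).
R_c takes the fraction G_k/ΣG = 0.1175/0.6471 = 0.1816, so I = 28.8 × 0.1816 = 5.230 µA.

I ≈ 5.23 µA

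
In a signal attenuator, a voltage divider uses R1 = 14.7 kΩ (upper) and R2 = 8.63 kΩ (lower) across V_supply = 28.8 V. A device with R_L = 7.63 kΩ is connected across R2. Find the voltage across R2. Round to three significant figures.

R2 ‖ R_L = (8.63 × 7.63)/(8.63 + 7.63) = 4.050 kΩ.
Then V_out = V_supply · R2'/(R1 + R2') = 28.8 × 4.050/18.75 = 6.220 V.

V_out ≈ 6.22 V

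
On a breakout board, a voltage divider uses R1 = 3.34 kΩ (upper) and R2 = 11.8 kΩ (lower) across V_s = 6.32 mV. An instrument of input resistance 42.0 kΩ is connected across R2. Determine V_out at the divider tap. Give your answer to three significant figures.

First combine the lower leg with the load: R2 ‖ R_L = 9.212 kΩ.
Voltage divider with the loaded lower leg: V_out = 6.32 × 9.212/(3.34 + 9.212) = 6.32 × 0.7339 = 4.638 mV.
(Unloaded it would be 4.93 mV; the load pulls it down.)

V_out ≈ 4.64 mV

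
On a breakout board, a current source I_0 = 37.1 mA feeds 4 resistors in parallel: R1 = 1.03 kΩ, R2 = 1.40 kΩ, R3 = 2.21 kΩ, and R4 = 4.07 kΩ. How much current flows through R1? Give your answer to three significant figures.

Total conductance ΣG = 1/1.03 + 1/1.40 + 1/2.21 + 1/4.07 = 2.383 (units of 1/kΩ).
R1 takes the fraction G_k/ΣG = 0.9709/2.383 = 0.4074, so I = 37.1 × 0.4074 = 15.11 mA.

I ≈ 15.1 mA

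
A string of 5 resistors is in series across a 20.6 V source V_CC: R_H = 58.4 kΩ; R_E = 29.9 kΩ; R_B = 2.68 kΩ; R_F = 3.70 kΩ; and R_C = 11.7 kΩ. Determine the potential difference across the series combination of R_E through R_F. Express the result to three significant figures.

Series total: ΣR = 58.4 + 29.9 + 2.68 + 3.70 + 11.7 = 106.4 kΩ.
R_{R_E..R_F} = 29.9 + 2.68 + 3.70 = 36.28 kΩ.
By the voltage-divider rule, V = 20.6 × 36.28/106.4 = 7.025 V.

V ≈ 7.03 V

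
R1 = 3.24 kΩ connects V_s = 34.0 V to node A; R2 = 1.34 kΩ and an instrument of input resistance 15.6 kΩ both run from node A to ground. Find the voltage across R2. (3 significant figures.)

V_out ≈ 9.38 V

First combine the lower leg with the load: R2 ‖ R_L = 1.234 kΩ.
Voltage divider with the loaded lower leg: V_out = 34.0 × 1.234/(3.24 + 1.234) = 34.0 × 0.2758 = 9.378 V.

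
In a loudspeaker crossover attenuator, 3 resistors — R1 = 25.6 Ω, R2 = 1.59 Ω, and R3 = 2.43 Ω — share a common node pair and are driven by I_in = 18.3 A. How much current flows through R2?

I ≈ 10.7 A

ΣG = 1/25.6 + 1/1.59 + 1/2.43 = 1.080.
By the current-divider rule, I = I_in · G_k/ΣG = 18.3 × 0.5826 = 10.66 A.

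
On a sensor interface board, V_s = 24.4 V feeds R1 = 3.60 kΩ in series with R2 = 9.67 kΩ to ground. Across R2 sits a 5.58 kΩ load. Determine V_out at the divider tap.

V_out ≈ 12.1 V

R2 ‖ R_L = (9.67 × 5.58)/(9.67 + 5.58) = 3.538 kΩ.
Then V_out = V_s · R2'/(R1 + R2') = 24.4 × 3.538/7.138 = 12.09 V.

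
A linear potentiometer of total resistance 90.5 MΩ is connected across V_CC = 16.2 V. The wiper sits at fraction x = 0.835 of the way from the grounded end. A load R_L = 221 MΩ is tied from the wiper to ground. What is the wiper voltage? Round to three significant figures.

Lower segment x·R_p = 75.57 MΩ; upper segment (1−x)·R_p = 14.93 MΩ.
(x·R_p) ‖ R_L = 56.31 MΩ.
V_out = 16.2 × 56.31/(14.93 + 56.31) = 12.80 V.
(Unloaded: V_out = x·V_CC = 13.5 V.)

V_out ≈ 12.8 V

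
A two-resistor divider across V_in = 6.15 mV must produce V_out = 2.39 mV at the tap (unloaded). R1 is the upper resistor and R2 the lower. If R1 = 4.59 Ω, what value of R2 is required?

The divider ratio is R2/(R1+R2) = 2.39/6.15 = 0.3886.
R2 = R1 · 0.3886/(1 − 0.3886) = 2.918 Ω.

R2 ≈ 2.92 Ω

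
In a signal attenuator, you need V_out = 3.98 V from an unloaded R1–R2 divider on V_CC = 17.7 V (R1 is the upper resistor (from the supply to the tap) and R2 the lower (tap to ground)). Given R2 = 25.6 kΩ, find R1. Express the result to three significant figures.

R1 ≈ 88.2 kΩ

Required fraction k = V_out/V_CC = 0.2249.
Rearranging, R1 = R2·(1−k)/k = 25.6 × 3.447 = 88.25 kΩ.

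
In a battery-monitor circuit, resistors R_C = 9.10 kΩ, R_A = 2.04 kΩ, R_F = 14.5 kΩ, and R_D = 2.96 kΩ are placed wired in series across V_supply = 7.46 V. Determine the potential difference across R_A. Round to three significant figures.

V ≈ 0.532 V

Total series resistance ΣR = 9.10 + 2.04 + 14.5 + 2.96 = 28.60 kΩ.
V = V_supply · R/ΣR = 7.46 × 0.07133 = 0.5321 V.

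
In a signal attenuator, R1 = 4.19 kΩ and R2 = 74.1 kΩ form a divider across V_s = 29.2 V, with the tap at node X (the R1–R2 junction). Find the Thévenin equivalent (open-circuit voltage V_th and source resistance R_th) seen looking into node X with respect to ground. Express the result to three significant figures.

V_th is the unloaded tap voltage: V_s · R2/(R1+R2) = 29.2 × 0.9465 = 27.64 V.
Looking into X with the source shorted: R_th = R1·R2/(R1+R2) = 4.190 × 74.1/78.29 = 3.966 kΩ.

V_th ≈ 27.6 V, R_th ≈ 3.97 kΩ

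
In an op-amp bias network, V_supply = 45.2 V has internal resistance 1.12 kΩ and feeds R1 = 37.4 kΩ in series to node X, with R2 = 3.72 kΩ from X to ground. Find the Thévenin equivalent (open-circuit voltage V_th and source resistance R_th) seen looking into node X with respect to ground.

V_th ≈ 3.98 V, R_th ≈ 3.39 kΩ

R1' = 1.12 + 37.4 = 38.52 kΩ (source resistance + R1).
Open-circuit (no load on X): V_th = V_supply · R2/(R1' + R2) = 45.2 × 3.72/(38.52 + 3.72) = 3.981 V.
Zeroing V_supply shorts the top of R1' to ground, so R_th = R1' ‖ R2 = 3.392 kΩ.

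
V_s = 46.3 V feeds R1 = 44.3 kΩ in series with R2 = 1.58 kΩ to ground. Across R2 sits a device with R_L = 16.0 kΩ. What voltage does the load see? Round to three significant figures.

First combine the lower leg with the load: R2 ‖ R_L = 1.438 kΩ.
Then V_out = V_s · R2'/(R1 + R2') = 46.3 × 1.438/45.74 = 1.456 V.

V_out ≈ 1.46 V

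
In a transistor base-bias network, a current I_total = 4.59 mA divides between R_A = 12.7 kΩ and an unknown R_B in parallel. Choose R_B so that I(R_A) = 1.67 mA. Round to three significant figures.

In a two-way split, I_A/I_total = R_B/(R_A + R_B).
With f = 0.3638, R_B = R_A · f/(1−f) = 12.7 × 0.5719 = 7.263 kΩ.

R_B ≈ 7.26 kΩ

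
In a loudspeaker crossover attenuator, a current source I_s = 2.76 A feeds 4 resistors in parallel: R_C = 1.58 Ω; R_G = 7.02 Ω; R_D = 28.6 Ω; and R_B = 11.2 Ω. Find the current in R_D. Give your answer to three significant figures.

Conductances: ΣG = 1/1.58 + 1/7.02 + 1/28.6 + 1/11.2 = 0.8996 (1/Ω).
R_D takes the fraction G_k/ΣG = 0.03497/0.8996 = 0.03887, so I = 2.76 × 0.03887 = 0.1073 A.

I ≈ 0.107 A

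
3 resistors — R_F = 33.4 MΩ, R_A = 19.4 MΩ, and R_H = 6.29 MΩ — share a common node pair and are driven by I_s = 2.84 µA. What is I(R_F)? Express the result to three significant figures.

I ≈ 0.354 µA

Conductances: ΣG = 1/33.4 + 1/19.4 + 1/6.29 = 0.2405 (1/MΩ).
R_F takes the fraction G_k/ΣG = 0.02994/0.2405 = 0.1245, so I = 2.84 × 0.1245 = 0.3536 µA.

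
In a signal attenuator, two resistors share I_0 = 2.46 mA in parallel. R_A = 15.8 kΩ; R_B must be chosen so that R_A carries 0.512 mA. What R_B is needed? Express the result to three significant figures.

In a two-way split, I_A/I_0 = R_B/(R_A + R_B).
0.512/2.46 = R_B/(R_A + R_B) → R_B = R_A · (0.2081)/(1 − 0.2081) = 15.8 × 0.2628 = 4.153 kΩ.

R_B ≈ 4.15 kΩ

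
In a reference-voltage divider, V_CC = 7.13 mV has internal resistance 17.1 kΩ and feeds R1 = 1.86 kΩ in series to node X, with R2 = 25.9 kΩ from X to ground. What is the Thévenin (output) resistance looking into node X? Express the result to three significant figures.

R_th ≈ 10.9 kΩ

R1' = 17.1 + 1.86 = 18.96 kΩ (source resistance + R1).
Zeroing V_CC shorts the top of R1' to ground, so R_th = R1' ‖ R2 = 10.95 kΩ.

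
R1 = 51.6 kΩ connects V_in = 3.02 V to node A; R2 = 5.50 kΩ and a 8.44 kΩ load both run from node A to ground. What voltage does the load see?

The load sits in parallel with R2, giving an effective lower resistance R2' = R2·R_L/(R2+R_L) = 3.330 kΩ.
Then V_out = V_in · R2'/(R1 + R2') = 3.02 × 3.330/54.93 = 0.1831 V.

V_out ≈ 0.183 V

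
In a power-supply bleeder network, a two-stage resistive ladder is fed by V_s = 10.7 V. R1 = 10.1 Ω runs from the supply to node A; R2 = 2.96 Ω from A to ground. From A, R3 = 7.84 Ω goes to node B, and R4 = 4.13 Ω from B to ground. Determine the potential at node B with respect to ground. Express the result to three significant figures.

Node A sees R2 in parallel with the series input of stage 2, R3 + R4 = 11.97 Ω.
Effective lower resistance at A: R2 ‖ 11.97 = 2.373 Ω.
V_A = 10.7 × 2.373/(10.1 + 2.373) = 2.036 V.
Then the unloaded second divider: V_B = V_A × R4/(R3+R4) = 2.036 × 0.3450 = 0.7024 V.

V_B ≈ 0.702 V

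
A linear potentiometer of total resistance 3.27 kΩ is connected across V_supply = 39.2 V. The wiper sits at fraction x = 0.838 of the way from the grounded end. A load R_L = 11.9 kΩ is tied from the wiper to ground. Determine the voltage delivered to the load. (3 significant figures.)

Lower segment x·R_p = 2.740 kΩ; upper segment (1−x)·R_p = 0.5297 kΩ.
R_L loads the lower segment: effective lower R = 2.227 kΩ.
Then V_out = V_supply · 2.227/(0.5297 + 2.227) = 31.67 V.
(Unloaded: V_out = x·V_supply = 32.8 V.)

V_out ≈ 31.7 V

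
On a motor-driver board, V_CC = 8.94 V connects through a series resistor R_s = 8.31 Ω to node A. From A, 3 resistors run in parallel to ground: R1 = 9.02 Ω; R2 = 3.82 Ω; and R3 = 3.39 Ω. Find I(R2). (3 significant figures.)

I ≈ 0.357 A

Equivalent of the parallel group: R_p = 1.498 Ω.
V_A by voltage divider: V_A = 8.94 × 1.498/(8.31 + 1.498) = 1.365 V.
Branch current I = V_A/R2 = 1.365/3.82 = 0.3574 A.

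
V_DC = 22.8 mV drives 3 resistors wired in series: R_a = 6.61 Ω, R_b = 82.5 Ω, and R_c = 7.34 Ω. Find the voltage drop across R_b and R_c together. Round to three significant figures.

ΣR = 6.61 + 82.5 + 7.34 = 96.45 Ω.
R_{R_b..R_c} = 82.5 + 7.34 = 89.84 Ω.
V = V_DC · R/ΣR = 22.8 × 0.9315 = 21.24 mV.

V ≈ 21.2 mV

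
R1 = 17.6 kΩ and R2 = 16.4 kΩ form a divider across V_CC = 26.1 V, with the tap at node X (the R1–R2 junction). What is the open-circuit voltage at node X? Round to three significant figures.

V_th ≈ 12.6 V

Open-circuit (no load on X): V_th = V_CC · R2/(R1 + R2) = 26.1 × 16.4/(17.60 + 16.4) = 12.59 V.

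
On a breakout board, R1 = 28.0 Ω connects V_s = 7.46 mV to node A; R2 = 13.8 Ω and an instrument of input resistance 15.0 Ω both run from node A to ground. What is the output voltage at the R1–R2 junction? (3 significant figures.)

V_out ≈ 1.52 mV

First combine the lower leg with the load: R2 ‖ R_L = 7.188 Ω.
Now apply the divider: V_out = 7.46 × 0.2043 = 1.524 mV.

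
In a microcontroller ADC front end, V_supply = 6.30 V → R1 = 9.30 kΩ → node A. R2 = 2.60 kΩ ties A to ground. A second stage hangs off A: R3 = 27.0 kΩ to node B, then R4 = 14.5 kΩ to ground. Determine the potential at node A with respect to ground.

V_A ≈ 1.31 V

Looking into the second stage from A: R3 + R4 = 41.50 kΩ appears in parallel with R2.
Effective lower resistance at A: R2 ‖ 41.50 = 2.447 kΩ.
So V_A = 6.30 × 0.2083 = 1.312 V.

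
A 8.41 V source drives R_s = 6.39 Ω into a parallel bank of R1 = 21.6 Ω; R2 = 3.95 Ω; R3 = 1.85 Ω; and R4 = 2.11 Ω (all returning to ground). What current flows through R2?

I ≈ 0.227 A

Parallel bank: R_p = 1/(1/21.6 + 1/3.95 + 1/1.85 + 1/2.11) = 0.7611 Ω.
Node voltage V_A = V_in · R_p/(R_s + R_p) = 8.41 × 0.1064 = 0.8951 V.
Branch current I = V_A/R2 = 0.8951/3.95 = 0.2266 A.
(Check via current divider: I_total = 1.176 A; share G_k/ΣG = 0.1927 → same result.)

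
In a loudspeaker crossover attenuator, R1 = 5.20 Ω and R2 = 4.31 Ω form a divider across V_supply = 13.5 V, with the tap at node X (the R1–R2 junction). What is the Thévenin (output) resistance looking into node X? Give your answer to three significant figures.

Zeroing V_supply shorts the top of R1 to ground, so R_th = R1 ‖ R2 = 2.357 Ω.

R_th ≈ 2.36 Ω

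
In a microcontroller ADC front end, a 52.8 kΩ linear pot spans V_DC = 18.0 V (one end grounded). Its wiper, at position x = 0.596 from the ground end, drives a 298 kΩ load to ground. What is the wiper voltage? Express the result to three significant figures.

Split the track: R_lower = x·R_p = 31.47 kΩ, R_upper = (1−x)·R_p = 21.33 kΩ.
R_L loads the lower segment: effective lower R = 28.46 kΩ.
Then V_out = V_DC · 28.46/(21.33 + 28.46) = 10.29 V.

V_out ≈ 10.3 V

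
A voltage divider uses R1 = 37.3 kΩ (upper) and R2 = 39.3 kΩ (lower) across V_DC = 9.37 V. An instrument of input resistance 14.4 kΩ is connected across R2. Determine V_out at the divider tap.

V_out ≈ 2.06 V

First combine the lower leg with the load: R2 ‖ R_L = 10.54 kΩ.
Now apply the divider: V_out = 9.37 × 0.2203 = 2.064 V.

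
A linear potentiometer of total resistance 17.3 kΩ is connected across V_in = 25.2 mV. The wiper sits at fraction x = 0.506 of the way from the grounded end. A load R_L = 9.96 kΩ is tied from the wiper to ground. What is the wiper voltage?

V_out ≈ 8.89 mV

Split the track: R_lower = x·R_p = 8.754 kΩ, R_upper = (1−x)·R_p = 8.546 kΩ.
(x·R_p) ‖ R_L = 4.659 kΩ.
Loaded-divider output: V_out = 25.2 × 0.3528 = 8.891 mV.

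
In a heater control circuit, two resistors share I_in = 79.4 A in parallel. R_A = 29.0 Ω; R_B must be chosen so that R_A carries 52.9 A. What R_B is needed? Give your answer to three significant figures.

In a two-way split, I_A/I_in = R_B/(R_A + R_B).
52.9/79.4 = R_B/(R_A + R_B) → R_B = R_A · (0.6662)/(1 − 0.6662) = 29.0 × 1.996 = 57.89 Ω.

R_B ≈ 57.9 Ω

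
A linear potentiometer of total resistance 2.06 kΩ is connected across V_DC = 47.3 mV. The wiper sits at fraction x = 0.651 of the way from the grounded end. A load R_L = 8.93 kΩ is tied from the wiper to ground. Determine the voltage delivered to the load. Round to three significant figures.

V_out ≈ 29.3 mV

Lower segment x·R_p = 1.341 kΩ; upper segment (1−x)·R_p = 0.7189 kΩ.
(x·R_p) ‖ R_L = 1.166 kΩ.
Then V_out = V_DC · 1.166/(0.7189 + 1.166) = 29.26 mV.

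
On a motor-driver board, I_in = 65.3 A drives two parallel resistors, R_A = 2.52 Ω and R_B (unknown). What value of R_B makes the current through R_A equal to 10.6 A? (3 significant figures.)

R_B ≈ 0.488 Ω

Two-branch current divider: I_A = I_in · R_B/(R_A + R_B).
With f = 0.1623, R_B = R_A · f/(1−f) = 2.52 × 0.1938 = 0.4883 Ω.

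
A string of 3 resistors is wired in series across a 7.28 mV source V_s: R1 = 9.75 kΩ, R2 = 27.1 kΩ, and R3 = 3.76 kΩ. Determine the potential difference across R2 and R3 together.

Series total: ΣR = 9.75 + 27.1 + 3.76 = 40.61 kΩ.
R_{R2..R3} = 27.1 + 3.76 = 30.86 kΩ.
By the voltage-divider rule, V = 7.28 × 30.86/40.61 = 5.532 mV.

V ≈ 5.53 mV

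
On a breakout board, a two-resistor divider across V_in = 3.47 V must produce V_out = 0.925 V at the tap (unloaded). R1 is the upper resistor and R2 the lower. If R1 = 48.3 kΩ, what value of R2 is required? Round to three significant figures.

R2 ≈ 17.6 kΩ

V_out/V_in = R2/(R1+R2) = 0.2666.
So R2 = R1 · V_out/(V_in − V_out) = 48.3 × 0.925/(3.47 − 0.925) = 48.3 × 0.3635 = 17.56 kΩ.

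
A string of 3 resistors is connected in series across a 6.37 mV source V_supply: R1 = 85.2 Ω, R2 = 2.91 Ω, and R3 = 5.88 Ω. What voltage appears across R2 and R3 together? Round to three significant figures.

V ≈ 0.596 mV

Total series resistance ΣR = 85.2 + 2.91 + 5.88 = 93.99 Ω.
R_{R2..R3} = 2.91 + 5.88 = 8.790 Ω.
By the voltage-divider rule, V = 6.37 × 8.790/93.99 = 0.5957 mV.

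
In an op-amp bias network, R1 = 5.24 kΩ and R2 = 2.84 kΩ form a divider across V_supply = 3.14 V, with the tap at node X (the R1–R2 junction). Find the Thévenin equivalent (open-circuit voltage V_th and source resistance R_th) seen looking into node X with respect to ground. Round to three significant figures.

Open-circuit (no load on X): V_th = V_supply · R2/(R1 + R2) = 3.14 × 2.84/(5.240 + 2.84) = 1.104 V.
With V_supply suppressed (replaced by a short), R_th = R1 ‖ R2 = (5.240 × 2.84)/(5.240 + 2.84) = 1.842 kΩ.

V_th ≈ 1.10 V, R_th ≈ 1.84 kΩ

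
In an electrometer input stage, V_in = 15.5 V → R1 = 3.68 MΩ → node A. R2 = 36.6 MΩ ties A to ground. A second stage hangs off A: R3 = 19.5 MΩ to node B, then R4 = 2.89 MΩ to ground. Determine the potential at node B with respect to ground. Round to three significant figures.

V_B ≈ 1.58 V

The second stage (R3 + R4 = 22.39 MΩ) loads node A in parallel with R2.
Effective lower resistance at A: R2 ‖ 22.39 = 13.89 MΩ.
First divider: V_A = V_in · 13.89/(3.68 + 13.89) = 12.25 V.
Then the unloaded second divider: V_B = V_A × R4/(R3+R4) = 12.25 × 0.1291 = 1.582 V.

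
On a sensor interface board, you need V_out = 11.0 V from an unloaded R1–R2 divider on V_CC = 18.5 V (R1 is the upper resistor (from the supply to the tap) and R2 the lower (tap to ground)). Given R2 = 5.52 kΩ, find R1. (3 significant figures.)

R1 ≈ 3.76 kΩ

V_out/V_CC = R2/(R1+R2) = 0.5946.
Rearranging, R1 = R2·(1−k)/k = 5.52 × 0.6818 = 3.764 kΩ.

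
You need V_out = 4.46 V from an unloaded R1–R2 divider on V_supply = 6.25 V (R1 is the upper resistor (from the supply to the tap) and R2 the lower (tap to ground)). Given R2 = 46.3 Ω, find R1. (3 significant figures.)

R1 ≈ 18.6 Ω

The divider ratio is R2/(R1+R2) = 4.46/6.25 = 0.7136.
So R1 = R2 · (V_supply/V_out − 1) = 46.3 × (6.25/4.46 − 1) = 46.3 × 0.4013 = 18.58 Ω.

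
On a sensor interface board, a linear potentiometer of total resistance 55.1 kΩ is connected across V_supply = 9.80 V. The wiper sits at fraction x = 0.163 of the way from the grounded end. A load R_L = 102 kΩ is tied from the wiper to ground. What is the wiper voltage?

Lower segment x·R_p = 8.981 kΩ; upper segment (1−x)·R_p = 46.12 kΩ.
(x·R_p) ‖ R_L = 8.254 kΩ.
Loaded-divider output: V_out = 9.80 × 0.1518 = 1.488 V.
(Unloaded: V_out = x·V_supply = 1.60 V.)

V_out ≈ 1.49 V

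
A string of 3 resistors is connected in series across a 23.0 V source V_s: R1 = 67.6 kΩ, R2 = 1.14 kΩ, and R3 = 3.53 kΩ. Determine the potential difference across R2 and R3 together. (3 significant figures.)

V ≈ 1.49 V

Series total: ΣR = 67.6 + 1.14 + 3.53 = 72.27 kΩ.
R_{R2..R3} = 1.14 + 3.53 = 4.670 kΩ.
By the voltage-divider rule, V = 23.0 × 4.670/72.27 = 1.486 V.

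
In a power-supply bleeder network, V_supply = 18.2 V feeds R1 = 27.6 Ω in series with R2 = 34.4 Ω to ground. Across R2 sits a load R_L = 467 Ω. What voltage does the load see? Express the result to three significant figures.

R2 ‖ R_L = (34.4 × 467)/(34.4 + 467) = 32.04 Ω.
Then V_out = V_supply · R2'/(R1 + R2') = 18.2 × 32.04/59.64 = 9.777 V.

V_out ≈ 9.78 V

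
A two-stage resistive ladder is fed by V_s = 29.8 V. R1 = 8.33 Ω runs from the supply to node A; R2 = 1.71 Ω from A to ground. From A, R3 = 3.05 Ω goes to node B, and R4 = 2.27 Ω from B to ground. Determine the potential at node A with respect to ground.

The second stage (R3 + R4 = 5.320 Ω) loads node A in parallel with R2.
R2 ‖ (R3+R4) = 1.294 Ω.
V_A = 29.8 × 1.294/(8.33 + 1.294) = 4.007 V.

V_A ≈ 4.01 V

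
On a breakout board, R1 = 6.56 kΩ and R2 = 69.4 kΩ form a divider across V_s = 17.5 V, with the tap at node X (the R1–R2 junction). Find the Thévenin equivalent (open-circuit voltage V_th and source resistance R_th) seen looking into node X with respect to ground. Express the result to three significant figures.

V_th is the unloaded tap voltage: V_s · R2/(R1+R2) = 17.5 × 0.9136 = 15.99 V.
With V_s suppressed (replaced by a short), R_th = R1 ‖ R2 = (6.560 × 69.4)/(6.560 + 69.4) = 5.993 kΩ.

V_th ≈ 16.0 V, R_th ≈ 5.99 kΩ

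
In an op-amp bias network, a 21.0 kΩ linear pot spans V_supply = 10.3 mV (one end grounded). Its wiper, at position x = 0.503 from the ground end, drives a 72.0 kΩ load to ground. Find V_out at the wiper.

V_out ≈ 4.83 mV

The pot divides into 10.44 kΩ above the wiper and 10.56 kΩ below.
R_L loads the lower segment: effective lower R = 9.212 kΩ.
Loaded-divider output: V_out = 10.3 × 0.4688 = 4.829 mV.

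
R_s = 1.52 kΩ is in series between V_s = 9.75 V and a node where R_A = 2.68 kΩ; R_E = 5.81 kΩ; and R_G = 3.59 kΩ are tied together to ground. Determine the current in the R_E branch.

I ≈ 0.745 mA

Combine the parallel branches: R_p = (1/2.68 + 1/5.81 + 1/3.59)⁻¹ = 1.214 kΩ.
V_A = 9.75 × 1.214/2.734 = 4.329 V.
Branch current I = V_A/R_E = 4.329/5.81 = 0.7451 mA.
(Check via current divider: I_total = 3.566 mA; share G_k/ΣG = 0.2089 → same result.)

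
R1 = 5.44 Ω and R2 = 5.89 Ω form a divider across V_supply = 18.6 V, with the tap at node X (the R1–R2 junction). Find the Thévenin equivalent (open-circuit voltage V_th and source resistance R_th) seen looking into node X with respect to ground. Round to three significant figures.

V_th is the unloaded tap voltage: V_supply · R2/(R1+R2) = 18.6 × 0.5199 = 9.669 V.
Looking into X with the source shorted: R_th = R1·R2/(R1+R2) = 5.440 × 5.89/11.33 = 2.828 Ω.

V_th ≈ 9.67 V, R_th ≈ 2.83 Ω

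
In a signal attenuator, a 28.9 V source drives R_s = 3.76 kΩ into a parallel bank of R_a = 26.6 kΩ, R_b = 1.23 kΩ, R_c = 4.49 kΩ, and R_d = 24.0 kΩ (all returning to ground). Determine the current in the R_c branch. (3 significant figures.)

I ≈ 1.24 mA

Equivalent of the parallel group: R_p = 0.8969 kΩ.
V_A = 28.9 × 0.8969/4.657 = 5.566 V.
Branch current I = V_A/R_c = 5.566/4.49 = 1.240 mA.
(Equivalently: I_total = 6.206 mA, then current-divider fraction G_k/ΣG = 0.1997.)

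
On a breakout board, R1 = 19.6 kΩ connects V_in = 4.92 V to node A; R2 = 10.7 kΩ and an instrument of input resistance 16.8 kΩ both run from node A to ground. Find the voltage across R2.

V_out ≈ 1.23 V

First combine the lower leg with the load: R2 ‖ R_L = 6.537 kΩ.
Then V_out = V_in · R2'/(R1 + R2') = 4.92 × 6.537/26.14 = 1.230 V.
(Unloaded it would be 1.74 V; the load pulls it down.)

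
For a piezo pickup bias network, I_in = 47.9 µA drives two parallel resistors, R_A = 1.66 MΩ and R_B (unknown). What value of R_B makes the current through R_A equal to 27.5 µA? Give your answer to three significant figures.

Two-branch current divider: I_A = I_in · R_B/(R_A + R_B).
27.5/47.9 = R_B/(R_A + R_B) → R_B = R_A · (0.5741)/(1 − 0.5741) = 1.66 × 1.348 = 2.238 MΩ.

R_B ≈ 2.24 MΩ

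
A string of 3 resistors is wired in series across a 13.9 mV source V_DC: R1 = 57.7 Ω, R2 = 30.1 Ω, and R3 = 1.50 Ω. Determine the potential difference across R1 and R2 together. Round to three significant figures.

V ≈ 13.7 mV

Total series resistance ΣR = 57.7 + 30.1 + 1.50 = 89.30 Ω.
R_{R1..R2} = 57.7 + 30.1 = 87.80 Ω.
By the voltage-divider rule, V = 13.9 × 87.80/89.30 = 13.67 mV.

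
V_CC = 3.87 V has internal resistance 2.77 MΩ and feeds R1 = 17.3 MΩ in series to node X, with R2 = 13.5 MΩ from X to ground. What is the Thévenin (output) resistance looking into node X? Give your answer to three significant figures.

R_th ≈ 8.07 MΩ

R1' = 2.77 + 17.3 = 20.07 MΩ (source resistance + R1).
Looking into X with the source shorted: R_th = R1'·R2/(R1'+R2) = 20.07 × 13.5/33.57 = 8.071 MΩ.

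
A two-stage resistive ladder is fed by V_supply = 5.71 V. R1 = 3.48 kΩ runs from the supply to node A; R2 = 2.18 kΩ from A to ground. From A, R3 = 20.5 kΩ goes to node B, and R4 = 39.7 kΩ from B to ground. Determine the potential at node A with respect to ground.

Looking into the second stage from A: R3 + R4 = 60.20 kΩ appears in parallel with R2.
Effective lower resistance at A: R2 ‖ 60.20 = 2.104 kΩ.
V_A = 5.71 × 2.104/(3.48 + 2.104) = 2.151 V.

V_A ≈ 2.15 V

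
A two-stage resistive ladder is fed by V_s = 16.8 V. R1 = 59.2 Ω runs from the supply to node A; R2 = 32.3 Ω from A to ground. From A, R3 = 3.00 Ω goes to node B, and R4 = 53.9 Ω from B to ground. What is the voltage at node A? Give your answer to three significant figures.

The second stage (R3 + R4 = 56.90 Ω) loads node A in parallel with R2.
Effective lower resistance at A: R2 ‖ 56.90 = 20.60 Ω.
First divider: V_A = V_s · 20.60/(59.2 + 20.60) = 4.337 V.

V_A ≈ 4.34 V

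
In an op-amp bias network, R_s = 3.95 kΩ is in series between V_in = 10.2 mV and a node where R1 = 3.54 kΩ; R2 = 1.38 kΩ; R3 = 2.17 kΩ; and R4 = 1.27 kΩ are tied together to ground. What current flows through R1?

I ≈ 0.291 µA

Parallel bank: R_p = 1/(1/3.54 + 1/1.38 + 1/2.17 + 1/1.27) = 0.4434 kΩ.
V_A = 10.2 × 0.4434/4.393 = 1.029 mV.
I(R1) = V_A / R1 = 1.029/3.54 = 0.2908 µA.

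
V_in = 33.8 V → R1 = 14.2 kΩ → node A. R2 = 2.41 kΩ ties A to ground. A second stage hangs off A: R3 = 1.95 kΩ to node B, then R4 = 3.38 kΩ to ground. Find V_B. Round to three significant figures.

V_B ≈ 2.24 V

Node A sees R2 in parallel with the series input of stage 2, R3 + R4 = 5.330 kΩ.
R2 ‖ (R3+R4) = 1.660 kΩ.
First divider: V_A = V_in · 1.660/(14.2 + 1.660) = 3.537 V.
Then the unloaded second divider: V_B = V_A × R4/(R3+R4) = 3.537 × 0.6341 = 2.243 V.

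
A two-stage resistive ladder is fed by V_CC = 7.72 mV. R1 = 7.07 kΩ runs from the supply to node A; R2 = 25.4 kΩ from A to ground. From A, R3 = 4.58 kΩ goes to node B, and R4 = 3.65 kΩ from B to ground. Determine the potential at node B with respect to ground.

V_B ≈ 1.60 mV

Node A sees R2 in parallel with the series input of stage 2, R3 + R4 = 8.230 kΩ.
Effective lower resistance at A: R2 ‖ 8.230 = 6.216 kΩ.
V_A = 7.72 × 6.216/(7.07 + 6.216) = 3.612 mV.
Then the unloaded second divider: V_B = V_A × R4/(R3+R4) = 3.612 × 0.4435 = 1.602 mV.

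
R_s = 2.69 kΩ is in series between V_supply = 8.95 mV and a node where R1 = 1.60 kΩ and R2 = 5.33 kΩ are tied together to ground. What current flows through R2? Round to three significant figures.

I ≈ 0.527 µA

Parallel bank: R_p = 1/(1/1.60 + 1/5.33) = 1.231 kΩ.
Node voltage V_A = V_supply · R_p/(R_s + R_p) = 8.95 × 0.3139 = 2.809 mV.
Branch current I = V_A/R2 = 2.809/5.33 = 0.5271 µA.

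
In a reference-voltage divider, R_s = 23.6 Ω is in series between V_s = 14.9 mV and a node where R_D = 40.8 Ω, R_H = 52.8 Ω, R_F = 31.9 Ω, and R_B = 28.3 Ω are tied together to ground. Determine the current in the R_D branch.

I ≈ 0.101 mA

Equivalent of the parallel group: R_p = 9.080 Ω.
V_A by voltage divider: V_A = 14.9 × 9.080/(23.6 + 9.080) = 4.140 mV.
I(R_D) = V_A / R_D = 4.140/40.8 = 0.1015 mA.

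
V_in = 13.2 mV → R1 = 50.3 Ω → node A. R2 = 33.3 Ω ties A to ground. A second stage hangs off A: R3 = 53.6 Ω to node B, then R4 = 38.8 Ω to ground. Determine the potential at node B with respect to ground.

V_B ≈ 1.81 mV

The second stage (R3 + R4 = 92.40 Ω) loads node A in parallel with R2.
Effective lower resistance at A: R2 ‖ 92.40 = 24.48 Ω.
So V_A = 13.2 × 0.3273 = 4.321 mV.
Then the unloaded second divider: V_B = V_A × R4/(R3+R4) = 4.321 × 0.4199 = 1.814 mV.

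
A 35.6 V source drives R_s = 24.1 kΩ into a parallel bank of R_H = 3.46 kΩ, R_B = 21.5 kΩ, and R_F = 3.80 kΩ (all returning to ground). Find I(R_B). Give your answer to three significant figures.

I ≈ 0.107 mA

Combine the parallel branches: R_p = (1/3.46 + 1/21.5 + 1/3.80)⁻¹ = 1.670 kΩ.
V_A by voltage divider: V_A = 35.6 × 1.670/(24.1 + 1.670) = 2.307 V.
Branch current I = V_A/R_B = 2.307/21.5 = 0.1073 mA.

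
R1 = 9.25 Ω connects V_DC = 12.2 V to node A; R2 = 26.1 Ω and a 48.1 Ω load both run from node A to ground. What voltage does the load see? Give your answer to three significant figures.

The load sits in parallel with R2, giving an effective lower resistance R2' = R2·R_L/(R2+R_L) = 16.92 Ω.
Then V_out = V_DC · R2'/(R1 + R2') = 12.2 × 16.92/26.17 = 7.888 V.

V_out ≈ 7.89 V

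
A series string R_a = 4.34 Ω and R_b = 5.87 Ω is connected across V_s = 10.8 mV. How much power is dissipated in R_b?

P ≈ 6.57 µW

ΣR = 10.21 Ω → I = 10.8/10.21 = 1.058 mA.
P = I²R = 1.119 × 5.87 = 6.568 µW.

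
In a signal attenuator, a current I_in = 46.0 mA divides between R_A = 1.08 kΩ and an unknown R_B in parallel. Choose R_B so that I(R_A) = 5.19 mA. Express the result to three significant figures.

R_B ≈ 0.137 kΩ

In a two-way split, I_A/I_in = R_B/(R_A + R_B).
With f = 0.1128, R_B = R_A · f/(1−f) = 1.08 × 0.1272 = 0.1373 kΩ.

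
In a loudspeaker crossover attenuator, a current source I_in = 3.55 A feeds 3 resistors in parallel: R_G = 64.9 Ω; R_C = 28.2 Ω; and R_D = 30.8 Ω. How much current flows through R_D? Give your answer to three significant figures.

Conductances: ΣG = 1/64.9 + 1/28.2 + 1/30.8 = 0.08334 (1/Ω).
R_D takes the fraction G_k/ΣG = 0.03247/0.08334 = 0.3896, so I = 3.55 × 0.3896 = 1.383 A.

I ≈ 1.38 A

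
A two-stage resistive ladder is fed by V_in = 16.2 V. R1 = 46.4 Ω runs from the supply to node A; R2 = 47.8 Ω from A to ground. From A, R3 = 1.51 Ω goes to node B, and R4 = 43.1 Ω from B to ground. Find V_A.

Looking into the second stage from A: R3 + R4 = 44.61 Ω appears in parallel with R2.
Effective lower resistance at A: R2 ‖ 44.61 = 23.07 Ω.
So V_A = 16.2 × 0.3321 = 5.381 V.

V_A ≈ 5.38 V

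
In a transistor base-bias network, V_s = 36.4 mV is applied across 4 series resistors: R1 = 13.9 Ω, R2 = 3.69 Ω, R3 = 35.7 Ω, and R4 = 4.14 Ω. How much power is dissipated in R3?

The common current is I = 36.4/57.43 = 0.6338 mA.
V(R3) = I·R = 22.63 mV; P = V·I = 22.63 × 0.6338 = 14.34 µW.

P ≈ 14.3 µW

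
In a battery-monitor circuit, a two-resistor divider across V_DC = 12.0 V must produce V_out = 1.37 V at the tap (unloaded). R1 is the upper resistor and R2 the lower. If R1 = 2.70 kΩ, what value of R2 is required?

V_out/V_DC = R2/(R1+R2) = 0.1142.
Rearranging, R2 = R1·k/(1−k) = 2.70 × 0.1289 = 0.3480 kΩ.

R2 ≈ 0.348 kΩ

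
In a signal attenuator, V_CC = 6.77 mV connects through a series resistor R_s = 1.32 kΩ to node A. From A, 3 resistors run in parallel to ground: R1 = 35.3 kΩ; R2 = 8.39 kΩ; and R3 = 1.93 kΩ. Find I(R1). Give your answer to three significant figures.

Parallel bank: R_p = 1/(1/35.3 + 1/8.39 + 1/1.93) = 1.502 kΩ.
V_A = 6.77 × 1.502/2.822 = 3.604 mV.
I(R1) = V_A / R1 = 3.604/35.3 = 0.1021 µA.

I ≈ 0.102 µA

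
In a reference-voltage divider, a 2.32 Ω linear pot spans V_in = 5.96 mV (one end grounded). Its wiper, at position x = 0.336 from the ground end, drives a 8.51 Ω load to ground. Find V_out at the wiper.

Lower segment x·R_p = 0.7795 Ω; upper segment (1−x)·R_p = 1.540 Ω.
Lower segment in parallel with the load: 0.7795 ‖ 8.51 = 0.7141 Ω.
V_out = 5.96 × 0.7141/(1.540 + 0.7141) = 1.888 mV.
(Unloaded: V_out = x·V_in = 2.00 mV.)

V_out ≈ 1.89 mV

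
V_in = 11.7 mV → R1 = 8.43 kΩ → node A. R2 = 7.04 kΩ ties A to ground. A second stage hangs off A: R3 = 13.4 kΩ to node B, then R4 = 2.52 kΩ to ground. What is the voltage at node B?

The second stage (R3 + R4 = 15.92 kΩ) loads node A in parallel with R2.
R2 ‖ (R3+R4) = 4.881 kΩ.
V_A = 11.7 × 4.881/(8.43 + 4.881) = 4.290 mV.
Then the unloaded second divider: V_B = V_A × R4/(R3+R4) = 4.290 × 0.1583 = 0.6791 mV.

V_B ≈ 0.679 mV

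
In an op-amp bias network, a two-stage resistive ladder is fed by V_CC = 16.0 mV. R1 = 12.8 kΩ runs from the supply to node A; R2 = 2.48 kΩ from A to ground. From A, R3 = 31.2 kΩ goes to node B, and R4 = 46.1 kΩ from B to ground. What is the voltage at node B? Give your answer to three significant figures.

Node A sees R2 in parallel with the series input of stage 2, R3 + R4 = 77.30 kΩ.
R2 ‖ (R3+R4) = 2.403 kΩ.
V_A = 16.0 × 2.403/(12.8 + 2.403) = 2.529 mV.
Then the unloaded second divider: V_B = V_A × R4/(R3+R4) = 2.529 × 0.5964 = 1.508 mV.

V_B ≈ 1.51 mV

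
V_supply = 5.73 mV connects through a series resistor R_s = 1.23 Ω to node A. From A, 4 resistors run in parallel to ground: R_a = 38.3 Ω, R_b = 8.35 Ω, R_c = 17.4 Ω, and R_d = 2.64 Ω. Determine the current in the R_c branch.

Combine the parallel branches: R_p = (1/38.3 + 1/8.35 + 1/17.4 + 1/2.64)⁻¹ = 1.718 Ω.
Node voltage V_A = V_supply · R_p/(R_s + R_p) = 5.73 × 0.5827 = 3.339 mV.
Branch current I = V_A/R_c = 3.339/17.4 = 0.1919 mA.
(Check via current divider: I_total = 1.944 mA; share G_k/ΣG = 0.09873 → same result.)

I ≈ 0.192 mA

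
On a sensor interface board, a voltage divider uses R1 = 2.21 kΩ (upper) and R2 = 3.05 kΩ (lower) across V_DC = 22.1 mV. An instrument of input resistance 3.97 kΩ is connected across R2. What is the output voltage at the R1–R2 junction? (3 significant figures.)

V_out ≈ 9.69 mV

R2 ‖ R_L = (3.05 × 3.97)/(3.05 + 3.97) = 1.725 kΩ.
Now apply the divider: V_out = 22.1 × 0.4384 = 9.688 mV.
(Unloaded it would be 12.8 mV; the load pulls it down.)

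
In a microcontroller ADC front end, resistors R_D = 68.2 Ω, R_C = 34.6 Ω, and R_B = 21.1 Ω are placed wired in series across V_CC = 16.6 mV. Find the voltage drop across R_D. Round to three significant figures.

Series total: ΣR = 68.2 + 34.6 + 21.1 = 123.9 Ω.
By the voltage-divider rule, V = 16.6 × 68.20/123.9 = 9.137 mV.

V ≈ 9.14 mV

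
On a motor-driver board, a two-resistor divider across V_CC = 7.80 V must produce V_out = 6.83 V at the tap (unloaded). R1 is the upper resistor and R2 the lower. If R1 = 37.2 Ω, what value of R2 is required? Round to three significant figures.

R2 ≈ 262 Ω

The divider ratio is R2/(R1+R2) = 6.83/7.80 = 0.8756.
R2 = R1 · 0.8756/(1 − 0.8756) = 261.9 Ω.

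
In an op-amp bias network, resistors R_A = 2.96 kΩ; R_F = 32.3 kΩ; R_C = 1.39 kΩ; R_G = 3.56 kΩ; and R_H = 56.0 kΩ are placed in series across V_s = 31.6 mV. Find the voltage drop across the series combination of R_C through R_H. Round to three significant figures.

Total series resistance ΣR = 2.96 + 32.3 + 1.39 + 3.56 + 56.0 = 96.21 kΩ.
R_{R_C..R_H} = 1.39 + 3.56 + 56.0 = 60.95 kΩ.
V = V_s · R/ΣR = 31.6 × 0.6335 = 20.02 mV.

V ≈ 20.0 mV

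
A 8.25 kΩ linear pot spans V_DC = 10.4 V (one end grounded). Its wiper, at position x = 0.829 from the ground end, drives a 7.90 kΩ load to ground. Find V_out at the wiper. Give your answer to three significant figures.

V_out ≈ 7.51 V

Lower segment x·R_p = 6.839 kΩ; upper segment (1−x)·R_p = 1.411 kΩ.
Lower segment in parallel with the load: 6.839 ‖ 7.90 = 3.666 kΩ.
Loaded-divider output: V_out = 10.4 × 0.7221 = 7.510 V.
(Unloaded: V_out = x·V_DC = 8.62 V.)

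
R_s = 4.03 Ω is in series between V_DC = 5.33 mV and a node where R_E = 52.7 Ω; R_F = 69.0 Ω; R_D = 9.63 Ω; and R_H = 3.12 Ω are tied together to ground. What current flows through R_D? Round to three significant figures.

Parallel bank: R_p = 1/(1/52.7 + 1/69.0 + 1/9.63 + 1/3.12) = 2.184 Ω.
V_A by voltage divider: V_A = 5.33 × 2.184/(4.03 + 2.184) = 1.873 mV.
I(R_D) = V_A / R_D = 1.873/9.63 = 0.1945 mA.

I ≈ 0.195 mA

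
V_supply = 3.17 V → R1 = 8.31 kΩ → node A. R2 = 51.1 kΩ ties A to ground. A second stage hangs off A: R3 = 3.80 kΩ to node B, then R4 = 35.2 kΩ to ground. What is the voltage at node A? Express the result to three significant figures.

V_A ≈ 2.30 V

The second stage (R3 + R4 = 39.00 kΩ) loads node A in parallel with R2.
R2 ‖ (R3+R4) = 22.12 kΩ.
V_A = 3.17 × 22.12/(8.31 + 22.12) = 2.304 V.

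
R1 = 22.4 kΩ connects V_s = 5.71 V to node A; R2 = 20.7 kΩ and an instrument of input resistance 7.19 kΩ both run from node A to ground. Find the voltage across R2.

V_out ≈ 1.10 V

The load sits in parallel with R2, giving an effective lower resistance R2' = R2·R_L/(R2+R_L) = 5.336 kΩ.
Voltage divider with the loaded lower leg: V_out = 5.71 × 5.336/(22.4 + 5.336) = 5.71 × 0.1924 = 1.099 V.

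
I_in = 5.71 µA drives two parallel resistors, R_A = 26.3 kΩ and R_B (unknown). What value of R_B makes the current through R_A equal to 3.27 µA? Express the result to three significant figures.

Two-branch current divider: I_A = I_in · R_B/(R_A + R_B).
3.27/5.71 = R_B/(R_A + R_B) → R_B = R_A · (0.5727)/(1 − 0.5727) = 26.3 × 1.340 = 35.25 kΩ.

R_B ≈ 35.2 kΩ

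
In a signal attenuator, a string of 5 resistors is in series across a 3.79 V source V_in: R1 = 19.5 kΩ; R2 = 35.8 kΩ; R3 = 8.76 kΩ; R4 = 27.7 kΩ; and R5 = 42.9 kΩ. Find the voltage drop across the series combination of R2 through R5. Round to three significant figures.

Total series resistance ΣR = 19.5 + 35.8 + 8.76 + 27.7 + 42.9 = 134.7 kΩ.
R_{R2..R5} = 35.8 + 8.76 + 27.7 + 42.9 = 115.2 kΩ.
By the voltage-divider rule, V = 3.79 × 115.2/134.7 = 3.241 V.

V ≈ 3.24 V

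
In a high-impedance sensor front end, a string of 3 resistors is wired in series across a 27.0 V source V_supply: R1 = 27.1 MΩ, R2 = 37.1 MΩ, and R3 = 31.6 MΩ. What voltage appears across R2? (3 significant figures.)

V ≈ 10.5 V

Series total: ΣR = 27.1 + 37.1 + 31.6 = 95.80 MΩ.
Voltage divider: V = V_supply · (37.10 / 95.80) = 27.0 × 0.3873 = 10.46 V.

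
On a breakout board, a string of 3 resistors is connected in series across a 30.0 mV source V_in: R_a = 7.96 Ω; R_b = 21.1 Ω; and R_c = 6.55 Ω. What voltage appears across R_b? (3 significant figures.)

V ≈ 17.8 mV

Total series resistance ΣR = 7.96 + 21.1 + 6.55 = 35.61 Ω.
By the voltage-divider rule, V = 30.0 × 21.10/35.61 = 17.78 mV.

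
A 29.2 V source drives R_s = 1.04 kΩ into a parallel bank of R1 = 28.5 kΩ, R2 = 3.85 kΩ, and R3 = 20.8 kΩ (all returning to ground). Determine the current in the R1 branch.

I ≈ 0.755 mA

Parallel bank: R_p = 1/(1/28.5 + 1/3.85 + 1/20.8) = 2.916 kΩ.
Node voltage V_A = V_s · R_p/(R_s + R_p) = 29.2 × 0.7371 = 21.52 V.
Branch current I = V_A/R1 = 21.52/28.5 = 0.7552 mA.
(Check via current divider: I_total = 7.381 mA; share G_k/ΣG = 0.1023 → same result.)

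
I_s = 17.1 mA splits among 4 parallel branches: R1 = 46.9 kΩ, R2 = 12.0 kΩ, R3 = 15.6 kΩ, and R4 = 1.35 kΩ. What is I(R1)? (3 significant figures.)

Total conductance ΣG = 1/46.9 + 1/12.0 + 1/15.6 + 1/1.35 = 0.9095 (units of 1/kΩ).
Current divider: I(R1) = I_s · G_k/ΣG = 17.1 × (0.02132/0.9095) = 17.1 × 0.02344 = 0.4009 mA.

I ≈ 0.401 mA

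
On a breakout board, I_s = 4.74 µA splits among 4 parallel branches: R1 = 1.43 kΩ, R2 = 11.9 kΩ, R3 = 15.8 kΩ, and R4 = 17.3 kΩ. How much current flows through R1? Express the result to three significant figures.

Conductances: ΣG = 1/1.43 + 1/11.9 + 1/15.8 + 1/17.3 = 0.9044 (1/kΩ).
Current divider: I(R1) = I_s · G_k/ΣG = 4.74 × (0.6993/0.9044) = 4.74 × 0.7732 = 3.665 µA.

I ≈ 3.66 µA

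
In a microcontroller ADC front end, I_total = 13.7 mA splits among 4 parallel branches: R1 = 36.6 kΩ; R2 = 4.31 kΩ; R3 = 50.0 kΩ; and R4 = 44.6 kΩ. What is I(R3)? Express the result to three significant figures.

I ≈ 0.908 mA

Conductances: ΣG = 1/36.6 + 1/4.31 + 1/50.0 + 1/44.6 = 0.3018 (1/kΩ).
R3 takes the fraction G_k/ΣG = 0.02000/0.3018 = 0.06628, so I = 13.7 × 0.06628 = 0.9080 mA.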